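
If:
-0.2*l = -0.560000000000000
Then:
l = 2.80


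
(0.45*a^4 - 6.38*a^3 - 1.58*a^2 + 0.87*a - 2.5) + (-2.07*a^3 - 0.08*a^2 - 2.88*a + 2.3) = 0.45*a^4 - 8.45*a^3 - 1.66*a^2 - 2.01*a - 0.2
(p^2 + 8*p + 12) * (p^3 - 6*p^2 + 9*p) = p^5 + 2*p^4 - 27*p^3 + 108*p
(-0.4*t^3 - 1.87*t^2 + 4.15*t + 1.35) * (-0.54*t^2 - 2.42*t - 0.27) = 0.216*t^5 + 1.9778*t^4 + 2.3924*t^3 - 10.2671*t^2 - 4.3875*t - 0.3645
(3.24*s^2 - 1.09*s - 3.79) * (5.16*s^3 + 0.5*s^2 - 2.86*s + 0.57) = 16.7184*s^5 - 4.0044*s^4 - 29.3678*s^3 + 3.0692*s^2 + 10.2181*s - 2.1603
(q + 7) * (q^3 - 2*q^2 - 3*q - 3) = q^4 + 5*q^3 - 17*q^2 - 24*q - 21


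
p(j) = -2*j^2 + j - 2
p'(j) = 1 - 4*j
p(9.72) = -181.24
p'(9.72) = -37.88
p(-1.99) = -11.91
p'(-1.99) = 8.96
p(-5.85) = -76.30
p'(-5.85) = 24.40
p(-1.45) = -7.66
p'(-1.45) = 6.80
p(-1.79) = -10.20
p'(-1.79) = 8.16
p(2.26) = -9.96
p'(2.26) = -8.04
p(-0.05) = -2.06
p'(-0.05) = 1.20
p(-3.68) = -32.76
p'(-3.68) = 15.72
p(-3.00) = -23.00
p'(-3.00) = 13.00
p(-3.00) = -23.00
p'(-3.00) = 13.00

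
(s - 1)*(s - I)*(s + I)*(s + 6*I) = s^4 - s^3 + 6*I*s^3 + s^2 - 6*I*s^2 - s + 6*I*s - 6*I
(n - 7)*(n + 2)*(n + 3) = n^3 - 2*n^2 - 29*n - 42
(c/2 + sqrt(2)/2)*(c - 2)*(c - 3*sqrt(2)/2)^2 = c^4/2 - sqrt(2)*c^3 - c^3 - 3*c^2/4 + 2*sqrt(2)*c^2 + 3*c/2 + 9*sqrt(2)*c/4 - 9*sqrt(2)/2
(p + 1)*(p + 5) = p^2 + 6*p + 5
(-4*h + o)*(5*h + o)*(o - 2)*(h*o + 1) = -20*h^3*o^2 + 40*h^3*o + h^2*o^3 - 2*h^2*o^2 - 20*h^2*o + 40*h^2 + h*o^4 - 2*h*o^3 + h*o^2 - 2*h*o + o^3 - 2*o^2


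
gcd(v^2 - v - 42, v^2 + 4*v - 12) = v + 6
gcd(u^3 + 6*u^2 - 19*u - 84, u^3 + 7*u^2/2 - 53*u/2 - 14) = u^2 + 3*u - 28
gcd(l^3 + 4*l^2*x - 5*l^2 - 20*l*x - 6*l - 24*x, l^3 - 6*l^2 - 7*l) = l + 1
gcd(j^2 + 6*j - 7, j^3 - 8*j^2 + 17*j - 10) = j - 1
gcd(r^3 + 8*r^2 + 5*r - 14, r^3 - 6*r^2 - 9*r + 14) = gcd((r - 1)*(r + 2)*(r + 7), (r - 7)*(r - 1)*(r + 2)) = r^2 + r - 2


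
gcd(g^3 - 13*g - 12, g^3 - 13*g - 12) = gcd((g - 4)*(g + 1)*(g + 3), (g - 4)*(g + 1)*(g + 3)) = g^3 - 13*g - 12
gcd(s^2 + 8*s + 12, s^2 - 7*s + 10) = 1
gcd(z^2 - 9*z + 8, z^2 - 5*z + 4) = z - 1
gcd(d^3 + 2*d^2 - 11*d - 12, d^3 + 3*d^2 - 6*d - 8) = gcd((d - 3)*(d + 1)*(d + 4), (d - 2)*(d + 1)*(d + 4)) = d^2 + 5*d + 4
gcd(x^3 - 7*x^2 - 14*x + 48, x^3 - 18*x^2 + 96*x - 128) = x^2 - 10*x + 16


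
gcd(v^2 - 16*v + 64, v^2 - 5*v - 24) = v - 8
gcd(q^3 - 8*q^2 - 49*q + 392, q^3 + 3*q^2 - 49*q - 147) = q^2 - 49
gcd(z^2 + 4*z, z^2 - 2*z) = z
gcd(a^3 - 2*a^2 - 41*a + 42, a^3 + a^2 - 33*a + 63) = 1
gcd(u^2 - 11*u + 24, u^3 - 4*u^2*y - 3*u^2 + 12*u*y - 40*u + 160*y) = u - 8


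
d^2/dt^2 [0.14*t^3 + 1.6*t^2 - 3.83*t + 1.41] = 0.84*t + 3.2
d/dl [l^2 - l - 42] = 2*l - 1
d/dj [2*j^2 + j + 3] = 4*j + 1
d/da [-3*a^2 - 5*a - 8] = -6*a - 5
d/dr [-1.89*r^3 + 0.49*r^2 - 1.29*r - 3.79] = -5.67*r^2 + 0.98*r - 1.29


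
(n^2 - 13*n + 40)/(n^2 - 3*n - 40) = (n - 5)/(n + 5)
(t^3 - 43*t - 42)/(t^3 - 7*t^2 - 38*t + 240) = (t^2 - 6*t - 7)/(t^2 - 13*t + 40)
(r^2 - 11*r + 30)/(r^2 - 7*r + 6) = (r - 5)/(r - 1)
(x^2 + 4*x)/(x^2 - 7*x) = (x + 4)/(x - 7)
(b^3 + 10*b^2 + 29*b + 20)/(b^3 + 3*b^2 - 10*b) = (b^2 + 5*b + 4)/(b*(b - 2))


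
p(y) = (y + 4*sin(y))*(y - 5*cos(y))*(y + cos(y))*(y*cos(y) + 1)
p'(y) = (1 - sin(y))*(y + 4*sin(y))*(y - 5*cos(y))*(y*cos(y) + 1) + (y + 4*sin(y))*(y - 5*cos(y))*(y + cos(y))*(-y*sin(y) + cos(y)) + (y + 4*sin(y))*(y + cos(y))*(y*cos(y) + 1)*(5*sin(y) + 1) + (y - 5*cos(y))*(y + cos(y))*(y*cos(y) + 1)*(4*cos(y) + 1) = -(y + 4*sin(y))*(y - 5*cos(y))*(y + cos(y))*(y*sin(y) - cos(y)) - (y + 4*sin(y))*(y - 5*cos(y))*(y*cos(y) + 1)*(sin(y) - 1) + (y + 4*sin(y))*(y + cos(y))*(y*cos(y) + 1)*(5*sin(y) + 1) + (y - 5*cos(y))*(y + cos(y))*(y*cos(y) + 1)*(4*cos(y) + 1)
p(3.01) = -112.78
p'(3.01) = -56.18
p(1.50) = 10.93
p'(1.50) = 45.59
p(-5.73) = 685.00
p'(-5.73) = -1829.32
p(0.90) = -21.13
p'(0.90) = 26.91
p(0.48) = -17.94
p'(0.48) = -35.48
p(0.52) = -19.29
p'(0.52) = -31.89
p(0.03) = -0.79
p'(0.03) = -27.66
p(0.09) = -2.60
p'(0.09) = -32.60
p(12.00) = 10956.31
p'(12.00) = 10977.56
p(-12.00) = 16271.87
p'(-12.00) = -24580.98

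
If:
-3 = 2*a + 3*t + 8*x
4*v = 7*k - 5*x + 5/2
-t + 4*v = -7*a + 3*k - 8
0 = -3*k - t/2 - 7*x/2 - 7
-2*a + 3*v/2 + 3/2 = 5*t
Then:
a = -10435/24782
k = -52859/24782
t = -5230/12391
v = -36781/12391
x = -1381/12391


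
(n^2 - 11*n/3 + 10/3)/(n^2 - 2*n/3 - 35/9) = 3*(-3*n^2 + 11*n - 10)/(-9*n^2 + 6*n + 35)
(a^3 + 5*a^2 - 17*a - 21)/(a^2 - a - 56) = (a^2 - 2*a - 3)/(a - 8)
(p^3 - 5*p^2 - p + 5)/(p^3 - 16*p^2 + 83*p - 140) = (p^2 - 1)/(p^2 - 11*p + 28)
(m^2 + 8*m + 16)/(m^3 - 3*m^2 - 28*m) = (m + 4)/(m*(m - 7))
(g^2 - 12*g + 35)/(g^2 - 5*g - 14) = (g - 5)/(g + 2)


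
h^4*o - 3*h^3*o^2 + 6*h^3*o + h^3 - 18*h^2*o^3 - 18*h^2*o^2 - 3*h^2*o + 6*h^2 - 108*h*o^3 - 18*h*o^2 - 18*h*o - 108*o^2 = (h + 6)*(h - 6*o)*(h + 3*o)*(h*o + 1)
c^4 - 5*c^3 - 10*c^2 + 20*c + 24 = (c - 6)*(c - 2)*(c + 1)*(c + 2)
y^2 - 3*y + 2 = (y - 2)*(y - 1)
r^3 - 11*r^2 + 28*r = r*(r - 7)*(r - 4)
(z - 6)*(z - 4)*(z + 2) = z^3 - 8*z^2 + 4*z + 48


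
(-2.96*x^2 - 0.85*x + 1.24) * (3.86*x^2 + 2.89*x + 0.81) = -11.4256*x^4 - 11.8354*x^3 - 0.0677000000000012*x^2 + 2.8951*x + 1.0044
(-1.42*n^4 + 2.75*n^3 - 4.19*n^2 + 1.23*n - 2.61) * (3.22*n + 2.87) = -4.5724*n^5 + 4.7796*n^4 - 5.5993*n^3 - 8.0647*n^2 - 4.8741*n - 7.4907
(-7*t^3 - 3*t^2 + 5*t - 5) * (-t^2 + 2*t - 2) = 7*t^5 - 11*t^4 + 3*t^3 + 21*t^2 - 20*t + 10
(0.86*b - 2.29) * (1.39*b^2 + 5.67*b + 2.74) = 1.1954*b^3 + 1.6931*b^2 - 10.6279*b - 6.2746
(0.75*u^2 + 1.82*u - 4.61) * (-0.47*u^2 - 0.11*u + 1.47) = -0.3525*u^4 - 0.9379*u^3 + 3.069*u^2 + 3.1825*u - 6.7767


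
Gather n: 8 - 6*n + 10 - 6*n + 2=20 - 12*n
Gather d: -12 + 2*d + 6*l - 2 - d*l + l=d*(2 - l) + 7*l - 14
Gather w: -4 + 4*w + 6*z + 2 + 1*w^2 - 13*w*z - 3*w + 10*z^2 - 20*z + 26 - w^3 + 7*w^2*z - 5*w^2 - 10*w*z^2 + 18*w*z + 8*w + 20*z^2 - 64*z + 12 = -w^3 + w^2*(7*z - 4) + w*(-10*z^2 + 5*z + 9) + 30*z^2 - 78*z + 36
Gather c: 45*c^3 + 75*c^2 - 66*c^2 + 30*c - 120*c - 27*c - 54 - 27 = 45*c^3 + 9*c^2 - 117*c - 81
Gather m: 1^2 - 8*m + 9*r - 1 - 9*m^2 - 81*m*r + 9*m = -9*m^2 + m*(1 - 81*r) + 9*r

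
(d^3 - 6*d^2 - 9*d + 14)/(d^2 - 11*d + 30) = (d^3 - 6*d^2 - 9*d + 14)/(d^2 - 11*d + 30)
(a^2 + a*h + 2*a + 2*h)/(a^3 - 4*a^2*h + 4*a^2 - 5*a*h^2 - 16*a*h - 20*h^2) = (a + 2)/(a^2 - 5*a*h + 4*a - 20*h)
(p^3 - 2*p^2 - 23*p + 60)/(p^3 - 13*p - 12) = (p^2 + 2*p - 15)/(p^2 + 4*p + 3)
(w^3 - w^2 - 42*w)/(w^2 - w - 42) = w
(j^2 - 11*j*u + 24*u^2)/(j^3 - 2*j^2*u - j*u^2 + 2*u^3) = (j^2 - 11*j*u + 24*u^2)/(j^3 - 2*j^2*u - j*u^2 + 2*u^3)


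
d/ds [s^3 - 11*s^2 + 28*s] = 3*s^2 - 22*s + 28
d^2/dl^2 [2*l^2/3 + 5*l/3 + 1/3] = 4/3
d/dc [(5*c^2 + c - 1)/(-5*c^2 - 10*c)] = (-9*c^2 - 2*c - 2)/(5*c^2*(c^2 + 4*c + 4))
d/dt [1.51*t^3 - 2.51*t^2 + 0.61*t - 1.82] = 4.53*t^2 - 5.02*t + 0.61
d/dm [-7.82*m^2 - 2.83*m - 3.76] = -15.64*m - 2.83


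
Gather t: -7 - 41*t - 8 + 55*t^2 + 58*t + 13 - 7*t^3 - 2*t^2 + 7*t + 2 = -7*t^3 + 53*t^2 + 24*t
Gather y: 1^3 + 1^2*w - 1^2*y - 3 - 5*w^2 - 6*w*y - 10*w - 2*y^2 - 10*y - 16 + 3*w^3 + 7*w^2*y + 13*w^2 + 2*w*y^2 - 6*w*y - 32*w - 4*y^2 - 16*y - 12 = 3*w^3 + 8*w^2 - 41*w + y^2*(2*w - 6) + y*(7*w^2 - 12*w - 27) - 30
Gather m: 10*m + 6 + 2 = 10*m + 8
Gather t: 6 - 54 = -48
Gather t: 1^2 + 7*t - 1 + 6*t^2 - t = 6*t^2 + 6*t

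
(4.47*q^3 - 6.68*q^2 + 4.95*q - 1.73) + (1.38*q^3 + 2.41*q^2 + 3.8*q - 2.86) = 5.85*q^3 - 4.27*q^2 + 8.75*q - 4.59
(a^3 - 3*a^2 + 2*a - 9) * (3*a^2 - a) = 3*a^5 - 10*a^4 + 9*a^3 - 29*a^2 + 9*a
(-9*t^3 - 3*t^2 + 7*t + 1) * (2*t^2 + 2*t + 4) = -18*t^5 - 24*t^4 - 28*t^3 + 4*t^2 + 30*t + 4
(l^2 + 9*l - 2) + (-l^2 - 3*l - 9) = 6*l - 11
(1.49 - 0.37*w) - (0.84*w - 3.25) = 4.74 - 1.21*w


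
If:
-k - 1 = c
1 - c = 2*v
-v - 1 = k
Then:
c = 1/3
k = -4/3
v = 1/3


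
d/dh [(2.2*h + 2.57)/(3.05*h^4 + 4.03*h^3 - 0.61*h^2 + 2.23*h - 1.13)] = (-20.13*h^4 - 49.086*h^3 - 29.7293*h^2 + 3.1354*h - 8.2171)/(9.3025*h^8 + 24.583*h^7 + 12.5199*h^6 + 8.6864*h^5 + 11.4529*h^4 - 11.8284*h^3 + 6.3515*h^2 - 5.0398*h + 1.2769)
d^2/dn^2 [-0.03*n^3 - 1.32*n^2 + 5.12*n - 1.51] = -0.18*n - 2.64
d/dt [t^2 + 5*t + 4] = 2*t + 5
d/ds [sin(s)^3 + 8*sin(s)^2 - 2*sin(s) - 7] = (3*sin(s)^2 + 16*sin(s) - 2)*cos(s)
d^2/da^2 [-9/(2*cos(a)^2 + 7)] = 36*(4*sin(a)^4 + 12*sin(a)^2 - 9)/(cos(2*a) + 8)^3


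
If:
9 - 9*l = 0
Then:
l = 1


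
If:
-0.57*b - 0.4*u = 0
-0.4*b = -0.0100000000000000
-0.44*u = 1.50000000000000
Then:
No Solution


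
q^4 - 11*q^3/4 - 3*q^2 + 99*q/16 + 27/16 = (q - 3)*(q - 3/2)*(q + 1/4)*(q + 3/2)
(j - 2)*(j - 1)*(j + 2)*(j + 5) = j^4 + 4*j^3 - 9*j^2 - 16*j + 20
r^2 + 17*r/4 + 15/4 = (r + 5/4)*(r + 3)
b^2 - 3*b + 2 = (b - 2)*(b - 1)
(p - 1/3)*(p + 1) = p^2 + 2*p/3 - 1/3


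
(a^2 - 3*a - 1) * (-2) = -2*a^2 + 6*a + 2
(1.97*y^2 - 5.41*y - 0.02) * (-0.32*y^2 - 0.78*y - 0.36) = -0.6304*y^4 + 0.1946*y^3 + 3.517*y^2 + 1.9632*y + 0.0072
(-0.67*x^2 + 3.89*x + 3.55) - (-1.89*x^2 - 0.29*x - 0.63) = 1.22*x^2 + 4.18*x + 4.18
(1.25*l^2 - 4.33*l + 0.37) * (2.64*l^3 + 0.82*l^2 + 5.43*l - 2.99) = 3.3*l^5 - 10.4062*l^4 + 4.2137*l^3 - 26.946*l^2 + 14.9558*l - 1.1063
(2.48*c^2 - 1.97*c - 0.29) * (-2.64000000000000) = -6.5472*c^2 + 5.2008*c + 0.7656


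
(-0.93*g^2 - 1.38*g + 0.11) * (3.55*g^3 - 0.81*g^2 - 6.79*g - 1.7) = -3.3015*g^5 - 4.1457*g^4 + 7.823*g^3 + 10.8621*g^2 + 1.5991*g - 0.187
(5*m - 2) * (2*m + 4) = 10*m^2 + 16*m - 8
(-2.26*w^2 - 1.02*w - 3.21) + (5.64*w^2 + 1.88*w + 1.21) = 3.38*w^2 + 0.86*w - 2.0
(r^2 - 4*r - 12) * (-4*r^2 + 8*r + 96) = -4*r^4 + 24*r^3 + 112*r^2 - 480*r - 1152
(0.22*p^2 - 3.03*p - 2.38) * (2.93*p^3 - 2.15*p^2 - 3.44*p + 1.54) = 0.6446*p^5 - 9.3509*p^4 - 1.2157*p^3 + 15.879*p^2 + 3.521*p - 3.6652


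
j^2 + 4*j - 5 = (j - 1)*(j + 5)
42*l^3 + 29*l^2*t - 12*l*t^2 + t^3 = (-7*l + t)*(-6*l + t)*(l + t)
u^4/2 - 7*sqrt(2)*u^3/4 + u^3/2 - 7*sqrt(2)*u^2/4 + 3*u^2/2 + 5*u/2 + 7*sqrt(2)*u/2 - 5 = (u/2 + 1)*(u - 1)*(u - 5*sqrt(2)/2)*(u - sqrt(2))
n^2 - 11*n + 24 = (n - 8)*(n - 3)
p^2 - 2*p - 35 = (p - 7)*(p + 5)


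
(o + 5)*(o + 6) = o^2 + 11*o + 30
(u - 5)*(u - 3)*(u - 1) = u^3 - 9*u^2 + 23*u - 15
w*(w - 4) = w^2 - 4*w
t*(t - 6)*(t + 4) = t^3 - 2*t^2 - 24*t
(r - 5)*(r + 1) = r^2 - 4*r - 5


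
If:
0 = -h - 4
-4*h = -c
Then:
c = -16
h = -4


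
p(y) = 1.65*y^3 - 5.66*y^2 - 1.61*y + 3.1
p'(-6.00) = 244.51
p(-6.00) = -547.40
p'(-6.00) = 244.51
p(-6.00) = -547.40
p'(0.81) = -7.53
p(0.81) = -1.04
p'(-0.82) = 11.00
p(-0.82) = -0.30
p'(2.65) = 3.15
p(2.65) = -10.21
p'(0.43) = -5.56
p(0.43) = 1.49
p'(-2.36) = 52.67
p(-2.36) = -46.31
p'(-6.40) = 273.59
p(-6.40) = -650.97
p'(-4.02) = 123.89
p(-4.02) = -189.09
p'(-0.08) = -0.67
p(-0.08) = 3.19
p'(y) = 4.95*y^2 - 11.32*y - 1.61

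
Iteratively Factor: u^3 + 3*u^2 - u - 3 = (u + 3)*(u^2 - 1) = (u + 1)*(u + 3)*(u - 1)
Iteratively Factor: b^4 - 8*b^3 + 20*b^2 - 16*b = (b)*(b^3 - 8*b^2 + 20*b - 16) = b*(b - 2)*(b^2 - 6*b + 8) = b*(b - 2)^2*(b - 4)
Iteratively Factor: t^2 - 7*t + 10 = (t - 5)*(t - 2)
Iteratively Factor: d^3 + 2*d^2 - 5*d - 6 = (d + 3)*(d^2 - d - 2) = (d - 2)*(d + 3)*(d + 1)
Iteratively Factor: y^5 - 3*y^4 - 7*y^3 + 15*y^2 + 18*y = (y + 2)*(y^4 - 5*y^3 + 3*y^2 + 9*y) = y*(y + 2)*(y^3 - 5*y^2 + 3*y + 9) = y*(y - 3)*(y + 2)*(y^2 - 2*y - 3) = y*(y - 3)^2*(y + 2)*(y + 1)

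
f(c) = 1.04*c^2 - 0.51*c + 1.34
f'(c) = 2.08*c - 0.51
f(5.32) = 28.06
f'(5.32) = 10.56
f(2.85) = 8.33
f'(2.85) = 5.42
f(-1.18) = 3.39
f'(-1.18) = -2.96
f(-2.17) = 7.34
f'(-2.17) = -5.02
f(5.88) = 34.30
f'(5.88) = 11.72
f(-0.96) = 2.79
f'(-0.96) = -2.51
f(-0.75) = 2.31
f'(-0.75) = -2.07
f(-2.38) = 8.44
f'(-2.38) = -5.46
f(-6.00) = 41.84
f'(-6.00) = -12.99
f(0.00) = 1.34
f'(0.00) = -0.51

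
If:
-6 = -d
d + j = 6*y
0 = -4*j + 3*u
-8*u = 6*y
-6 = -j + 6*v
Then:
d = 6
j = -18/35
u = -24/35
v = -38/35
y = 32/35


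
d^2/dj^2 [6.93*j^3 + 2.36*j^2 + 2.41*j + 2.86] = 41.58*j + 4.72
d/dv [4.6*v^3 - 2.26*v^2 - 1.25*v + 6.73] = 13.8*v^2 - 4.52*v - 1.25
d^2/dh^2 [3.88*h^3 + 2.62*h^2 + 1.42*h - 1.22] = 23.28*h + 5.24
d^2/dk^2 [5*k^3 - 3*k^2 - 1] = 30*k - 6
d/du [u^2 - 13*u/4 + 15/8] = 2*u - 13/4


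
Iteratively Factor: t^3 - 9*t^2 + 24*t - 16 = (t - 4)*(t^2 - 5*t + 4) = (t - 4)^2*(t - 1)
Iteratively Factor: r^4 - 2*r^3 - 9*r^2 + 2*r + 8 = (r - 1)*(r^3 - r^2 - 10*r - 8) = (r - 1)*(r + 1)*(r^2 - 2*r - 8) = (r - 1)*(r + 1)*(r + 2)*(r - 4)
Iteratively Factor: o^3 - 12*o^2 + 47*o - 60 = (o - 4)*(o^2 - 8*o + 15) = (o - 5)*(o - 4)*(o - 3)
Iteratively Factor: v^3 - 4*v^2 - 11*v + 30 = (v - 5)*(v^2 + v - 6) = (v - 5)*(v - 2)*(v + 3)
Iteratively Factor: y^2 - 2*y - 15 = (y + 3)*(y - 5)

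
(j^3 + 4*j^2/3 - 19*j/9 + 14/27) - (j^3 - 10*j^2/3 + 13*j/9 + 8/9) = 14*j^2/3 - 32*j/9 - 10/27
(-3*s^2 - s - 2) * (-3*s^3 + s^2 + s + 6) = 9*s^5 + 2*s^3 - 21*s^2 - 8*s - 12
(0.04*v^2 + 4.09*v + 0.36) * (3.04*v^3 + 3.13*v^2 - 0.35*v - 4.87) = 0.1216*v^5 + 12.5588*v^4 + 13.8821*v^3 - 0.4995*v^2 - 20.0443*v - 1.7532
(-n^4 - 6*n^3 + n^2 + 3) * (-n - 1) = n^5 + 7*n^4 + 5*n^3 - n^2 - 3*n - 3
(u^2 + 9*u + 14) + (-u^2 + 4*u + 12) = 13*u + 26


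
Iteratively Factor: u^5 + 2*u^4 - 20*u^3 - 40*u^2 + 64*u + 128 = (u + 4)*(u^4 - 2*u^3 - 12*u^2 + 8*u + 32) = (u + 2)*(u + 4)*(u^3 - 4*u^2 - 4*u + 16) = (u + 2)^2*(u + 4)*(u^2 - 6*u + 8) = (u - 2)*(u + 2)^2*(u + 4)*(u - 4)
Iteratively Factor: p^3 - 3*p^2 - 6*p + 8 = (p - 1)*(p^2 - 2*p - 8) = (p - 1)*(p + 2)*(p - 4)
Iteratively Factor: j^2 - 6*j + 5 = (j - 1)*(j - 5)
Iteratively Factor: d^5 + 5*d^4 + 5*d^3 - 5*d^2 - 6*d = (d + 2)*(d^4 + 3*d^3 - d^2 - 3*d) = (d - 1)*(d + 2)*(d^3 + 4*d^2 + 3*d) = d*(d - 1)*(d + 2)*(d^2 + 4*d + 3) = d*(d - 1)*(d + 2)*(d + 3)*(d + 1)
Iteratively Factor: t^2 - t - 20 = (t - 5)*(t + 4)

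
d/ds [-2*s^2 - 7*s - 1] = -4*s - 7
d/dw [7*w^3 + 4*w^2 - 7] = w*(21*w + 8)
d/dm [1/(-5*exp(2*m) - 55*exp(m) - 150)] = (2*exp(m) + 11)*exp(m)/(5*(exp(2*m) + 11*exp(m) + 30)^2)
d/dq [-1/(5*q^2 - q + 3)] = (10*q - 1)/(5*q^2 - q + 3)^2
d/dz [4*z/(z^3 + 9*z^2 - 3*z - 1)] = 4*(z^3 + 9*z^2 - 3*z*(z^2 + 6*z - 1) - 3*z - 1)/(z^3 + 9*z^2 - 3*z - 1)^2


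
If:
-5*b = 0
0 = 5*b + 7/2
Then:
No Solution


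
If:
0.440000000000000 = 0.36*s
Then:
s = 1.22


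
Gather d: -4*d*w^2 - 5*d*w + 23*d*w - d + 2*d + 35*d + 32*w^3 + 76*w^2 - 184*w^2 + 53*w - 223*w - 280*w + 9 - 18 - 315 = d*(-4*w^2 + 18*w + 36) + 32*w^3 - 108*w^2 - 450*w - 324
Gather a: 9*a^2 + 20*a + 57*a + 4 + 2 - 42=9*a^2 + 77*a - 36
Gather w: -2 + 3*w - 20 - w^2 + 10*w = -w^2 + 13*w - 22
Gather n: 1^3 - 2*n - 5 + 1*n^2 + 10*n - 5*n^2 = -4*n^2 + 8*n - 4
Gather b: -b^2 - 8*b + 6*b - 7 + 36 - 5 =-b^2 - 2*b + 24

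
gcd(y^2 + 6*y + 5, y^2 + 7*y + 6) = y + 1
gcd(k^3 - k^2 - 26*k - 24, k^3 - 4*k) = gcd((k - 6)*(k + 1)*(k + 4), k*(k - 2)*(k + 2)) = 1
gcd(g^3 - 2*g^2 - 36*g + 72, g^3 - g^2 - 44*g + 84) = g^2 - 8*g + 12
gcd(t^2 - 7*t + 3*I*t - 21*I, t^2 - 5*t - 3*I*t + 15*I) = 1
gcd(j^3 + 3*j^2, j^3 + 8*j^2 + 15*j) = j^2 + 3*j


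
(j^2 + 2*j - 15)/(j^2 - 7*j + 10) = (j^2 + 2*j - 15)/(j^2 - 7*j + 10)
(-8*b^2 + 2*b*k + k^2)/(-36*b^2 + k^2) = (8*b^2 - 2*b*k - k^2)/(36*b^2 - k^2)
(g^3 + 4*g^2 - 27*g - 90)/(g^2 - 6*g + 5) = (g^2 + 9*g + 18)/(g - 1)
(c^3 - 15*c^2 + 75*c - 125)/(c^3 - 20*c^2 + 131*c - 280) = (c^2 - 10*c + 25)/(c^2 - 15*c + 56)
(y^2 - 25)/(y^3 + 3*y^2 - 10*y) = (y - 5)/(y*(y - 2))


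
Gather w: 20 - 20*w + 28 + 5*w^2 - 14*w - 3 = 5*w^2 - 34*w + 45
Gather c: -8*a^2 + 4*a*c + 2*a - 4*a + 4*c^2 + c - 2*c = -8*a^2 - 2*a + 4*c^2 + c*(4*a - 1)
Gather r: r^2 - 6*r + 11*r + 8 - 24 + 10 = r^2 + 5*r - 6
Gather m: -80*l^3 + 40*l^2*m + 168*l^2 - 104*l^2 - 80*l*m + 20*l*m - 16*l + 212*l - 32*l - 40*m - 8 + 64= -80*l^3 + 64*l^2 + 164*l + m*(40*l^2 - 60*l - 40) + 56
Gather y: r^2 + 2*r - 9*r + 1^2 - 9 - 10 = r^2 - 7*r - 18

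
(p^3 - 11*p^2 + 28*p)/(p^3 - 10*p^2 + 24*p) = (p - 7)/(p - 6)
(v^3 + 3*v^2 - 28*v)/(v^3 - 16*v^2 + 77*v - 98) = v*(v^2 + 3*v - 28)/(v^3 - 16*v^2 + 77*v - 98)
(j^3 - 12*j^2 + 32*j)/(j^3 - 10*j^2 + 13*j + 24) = j*(j - 4)/(j^2 - 2*j - 3)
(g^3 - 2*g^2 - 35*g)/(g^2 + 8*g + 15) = g*(g - 7)/(g + 3)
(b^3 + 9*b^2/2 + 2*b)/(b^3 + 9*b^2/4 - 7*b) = 2*(2*b + 1)/(4*b - 7)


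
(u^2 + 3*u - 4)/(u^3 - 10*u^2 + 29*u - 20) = (u + 4)/(u^2 - 9*u + 20)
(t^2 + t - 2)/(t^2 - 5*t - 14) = (t - 1)/(t - 7)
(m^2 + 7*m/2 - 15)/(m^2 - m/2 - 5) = (m + 6)/(m + 2)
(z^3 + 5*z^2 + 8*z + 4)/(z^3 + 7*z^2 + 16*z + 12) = (z + 1)/(z + 3)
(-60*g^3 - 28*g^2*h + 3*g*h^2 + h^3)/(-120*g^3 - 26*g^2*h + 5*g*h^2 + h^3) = (2*g + h)/(4*g + h)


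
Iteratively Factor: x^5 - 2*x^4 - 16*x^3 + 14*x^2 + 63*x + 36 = (x - 3)*(x^4 + x^3 - 13*x^2 - 25*x - 12) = (x - 3)*(x + 3)*(x^3 - 2*x^2 - 7*x - 4) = (x - 4)*(x - 3)*(x + 3)*(x^2 + 2*x + 1) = (x - 4)*(x - 3)*(x + 1)*(x + 3)*(x + 1)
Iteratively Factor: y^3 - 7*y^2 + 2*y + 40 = (y + 2)*(y^2 - 9*y + 20) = (y - 4)*(y + 2)*(y - 5)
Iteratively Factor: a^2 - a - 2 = (a + 1)*(a - 2)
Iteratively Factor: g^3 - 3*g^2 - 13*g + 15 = (g + 3)*(g^2 - 6*g + 5) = (g - 1)*(g + 3)*(g - 5)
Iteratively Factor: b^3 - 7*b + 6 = (b + 3)*(b^2 - 3*b + 2) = (b - 2)*(b + 3)*(b - 1)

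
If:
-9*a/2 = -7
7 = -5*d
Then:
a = 14/9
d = -7/5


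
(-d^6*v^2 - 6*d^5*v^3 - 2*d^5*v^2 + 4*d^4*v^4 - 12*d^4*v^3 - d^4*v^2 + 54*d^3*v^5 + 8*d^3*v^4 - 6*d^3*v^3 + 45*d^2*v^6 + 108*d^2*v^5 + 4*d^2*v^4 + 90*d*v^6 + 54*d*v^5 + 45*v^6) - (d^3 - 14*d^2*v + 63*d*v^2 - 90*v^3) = -d^6*v^2 - 6*d^5*v^3 - 2*d^5*v^2 + 4*d^4*v^4 - 12*d^4*v^3 - d^4*v^2 + 54*d^3*v^5 + 8*d^3*v^4 - 6*d^3*v^3 - d^3 + 45*d^2*v^6 + 108*d^2*v^5 + 4*d^2*v^4 + 14*d^2*v + 90*d*v^6 + 54*d*v^5 - 63*d*v^2 + 45*v^6 + 90*v^3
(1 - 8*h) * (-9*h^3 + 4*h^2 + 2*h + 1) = 72*h^4 - 41*h^3 - 12*h^2 - 6*h + 1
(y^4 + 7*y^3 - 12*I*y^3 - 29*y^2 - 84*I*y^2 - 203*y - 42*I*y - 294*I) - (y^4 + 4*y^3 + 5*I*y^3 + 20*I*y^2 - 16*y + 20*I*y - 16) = 3*y^3 - 17*I*y^3 - 29*y^2 - 104*I*y^2 - 187*y - 62*I*y + 16 - 294*I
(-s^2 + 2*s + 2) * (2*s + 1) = -2*s^3 + 3*s^2 + 6*s + 2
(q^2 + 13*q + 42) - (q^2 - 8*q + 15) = 21*q + 27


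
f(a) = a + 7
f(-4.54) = 2.46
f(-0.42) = 6.58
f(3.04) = 10.04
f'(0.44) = 1.00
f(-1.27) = 5.73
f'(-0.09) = 1.00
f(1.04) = 8.04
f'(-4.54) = 1.00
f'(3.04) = 1.00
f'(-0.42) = 1.00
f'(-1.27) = 1.00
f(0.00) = 7.00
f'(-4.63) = 1.00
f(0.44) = 7.44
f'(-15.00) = 1.00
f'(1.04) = 1.00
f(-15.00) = -8.00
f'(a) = 1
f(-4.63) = 2.37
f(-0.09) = 6.91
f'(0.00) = 1.00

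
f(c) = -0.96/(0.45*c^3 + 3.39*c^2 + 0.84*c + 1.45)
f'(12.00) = 0.00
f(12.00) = -0.00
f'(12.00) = 0.00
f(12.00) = -0.00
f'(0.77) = 0.35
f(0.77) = -0.22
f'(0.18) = 0.69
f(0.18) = -0.56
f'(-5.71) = 0.01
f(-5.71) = -0.04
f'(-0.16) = -0.10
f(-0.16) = -0.69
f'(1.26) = 0.14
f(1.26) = -0.11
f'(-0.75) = -0.52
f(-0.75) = -0.38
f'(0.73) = 0.38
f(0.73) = -0.24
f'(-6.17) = 0.03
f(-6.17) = -0.05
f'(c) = -0.96*(-1.35*c^2 - 6.78*c - 0.84)/(0.45*c^3 + 3.39*c^2 + 0.84*c + 1.45)^2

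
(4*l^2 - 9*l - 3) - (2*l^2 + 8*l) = 2*l^2 - 17*l - 3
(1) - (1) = 0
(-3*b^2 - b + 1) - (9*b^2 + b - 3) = -12*b^2 - 2*b + 4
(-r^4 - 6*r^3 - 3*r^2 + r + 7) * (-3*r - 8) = 3*r^5 + 26*r^4 + 57*r^3 + 21*r^2 - 29*r - 56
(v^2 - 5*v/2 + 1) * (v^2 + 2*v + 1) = v^4 - v^3/2 - 3*v^2 - v/2 + 1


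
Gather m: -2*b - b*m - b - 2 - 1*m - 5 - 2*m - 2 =-3*b + m*(-b - 3) - 9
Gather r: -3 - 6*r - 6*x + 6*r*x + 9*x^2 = r*(6*x - 6) + 9*x^2 - 6*x - 3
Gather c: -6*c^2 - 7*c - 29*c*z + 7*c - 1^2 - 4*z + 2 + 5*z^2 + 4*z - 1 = -6*c^2 - 29*c*z + 5*z^2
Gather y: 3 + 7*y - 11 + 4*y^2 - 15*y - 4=4*y^2 - 8*y - 12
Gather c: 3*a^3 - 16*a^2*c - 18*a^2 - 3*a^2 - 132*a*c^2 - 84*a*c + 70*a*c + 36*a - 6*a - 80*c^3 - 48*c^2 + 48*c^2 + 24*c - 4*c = 3*a^3 - 21*a^2 - 132*a*c^2 + 30*a - 80*c^3 + c*(-16*a^2 - 14*a + 20)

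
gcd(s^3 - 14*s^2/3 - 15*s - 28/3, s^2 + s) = s + 1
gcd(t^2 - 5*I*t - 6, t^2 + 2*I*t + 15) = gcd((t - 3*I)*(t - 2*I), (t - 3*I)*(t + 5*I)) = t - 3*I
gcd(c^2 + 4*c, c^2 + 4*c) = c^2 + 4*c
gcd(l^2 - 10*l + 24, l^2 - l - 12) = l - 4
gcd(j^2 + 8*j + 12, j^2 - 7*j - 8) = 1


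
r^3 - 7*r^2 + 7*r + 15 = (r - 5)*(r - 3)*(r + 1)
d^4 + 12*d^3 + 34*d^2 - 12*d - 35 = (d - 1)*(d + 1)*(d + 5)*(d + 7)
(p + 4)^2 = p^2 + 8*p + 16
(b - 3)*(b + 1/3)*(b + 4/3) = b^3 - 4*b^2/3 - 41*b/9 - 4/3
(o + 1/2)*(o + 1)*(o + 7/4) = o^3 + 13*o^2/4 + 25*o/8 + 7/8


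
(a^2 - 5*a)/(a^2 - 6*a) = (a - 5)/(a - 6)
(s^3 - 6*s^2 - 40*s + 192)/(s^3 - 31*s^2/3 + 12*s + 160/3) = 3*(s + 6)/(3*s + 5)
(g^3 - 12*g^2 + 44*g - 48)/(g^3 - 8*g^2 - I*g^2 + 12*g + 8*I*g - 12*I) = (g - 4)/(g - I)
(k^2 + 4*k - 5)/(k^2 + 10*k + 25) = (k - 1)/(k + 5)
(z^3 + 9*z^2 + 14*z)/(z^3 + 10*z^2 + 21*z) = (z + 2)/(z + 3)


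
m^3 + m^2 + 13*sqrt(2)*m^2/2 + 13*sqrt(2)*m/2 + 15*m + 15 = (m + 1)*(m + 3*sqrt(2)/2)*(m + 5*sqrt(2))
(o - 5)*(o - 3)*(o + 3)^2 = o^4 - 2*o^3 - 24*o^2 + 18*o + 135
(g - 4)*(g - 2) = g^2 - 6*g + 8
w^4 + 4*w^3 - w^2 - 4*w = w*(w - 1)*(w + 1)*(w + 4)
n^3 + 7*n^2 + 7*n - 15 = (n - 1)*(n + 3)*(n + 5)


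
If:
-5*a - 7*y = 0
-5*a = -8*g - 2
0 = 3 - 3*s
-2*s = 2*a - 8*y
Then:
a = -7/27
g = -89/216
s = 1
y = 5/27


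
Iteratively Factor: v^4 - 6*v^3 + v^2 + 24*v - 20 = (v - 2)*(v^3 - 4*v^2 - 7*v + 10) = (v - 2)*(v + 2)*(v^2 - 6*v + 5) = (v - 5)*(v - 2)*(v + 2)*(v - 1)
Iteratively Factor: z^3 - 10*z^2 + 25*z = (z - 5)*(z^2 - 5*z) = z*(z - 5)*(z - 5)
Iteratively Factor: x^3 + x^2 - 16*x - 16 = (x - 4)*(x^2 + 5*x + 4) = (x - 4)*(x + 4)*(x + 1)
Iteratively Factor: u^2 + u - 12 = (u - 3)*(u + 4)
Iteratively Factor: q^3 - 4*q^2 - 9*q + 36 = (q - 3)*(q^2 - q - 12) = (q - 3)*(q + 3)*(q - 4)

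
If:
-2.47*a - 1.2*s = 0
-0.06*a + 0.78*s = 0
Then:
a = 0.00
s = 0.00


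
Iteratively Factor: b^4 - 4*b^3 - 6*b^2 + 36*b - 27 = (b + 3)*(b^3 - 7*b^2 + 15*b - 9) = (b - 3)*(b + 3)*(b^2 - 4*b + 3) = (b - 3)*(b - 1)*(b + 3)*(b - 3)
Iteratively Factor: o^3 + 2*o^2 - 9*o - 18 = (o + 2)*(o^2 - 9) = (o - 3)*(o + 2)*(o + 3)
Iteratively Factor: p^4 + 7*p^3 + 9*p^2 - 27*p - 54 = (p + 3)*(p^3 + 4*p^2 - 3*p - 18) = (p + 3)^2*(p^2 + p - 6) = (p + 3)^3*(p - 2)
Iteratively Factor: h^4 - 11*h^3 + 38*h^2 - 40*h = (h - 2)*(h^3 - 9*h^2 + 20*h) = (h - 4)*(h - 2)*(h^2 - 5*h) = h*(h - 4)*(h - 2)*(h - 5)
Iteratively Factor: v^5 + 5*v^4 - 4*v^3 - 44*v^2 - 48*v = (v + 2)*(v^4 + 3*v^3 - 10*v^2 - 24*v) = v*(v + 2)*(v^3 + 3*v^2 - 10*v - 24) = v*(v - 3)*(v + 2)*(v^2 + 6*v + 8) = v*(v - 3)*(v + 2)^2*(v + 4)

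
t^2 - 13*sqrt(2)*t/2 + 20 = (t - 4*sqrt(2))*(t - 5*sqrt(2)/2)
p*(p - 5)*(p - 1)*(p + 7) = p^4 + p^3 - 37*p^2 + 35*p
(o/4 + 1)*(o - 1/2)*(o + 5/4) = o^3/4 + 19*o^2/16 + 19*o/32 - 5/8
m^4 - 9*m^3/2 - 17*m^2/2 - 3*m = m*(m - 6)*(m + 1/2)*(m + 1)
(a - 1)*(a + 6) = a^2 + 5*a - 6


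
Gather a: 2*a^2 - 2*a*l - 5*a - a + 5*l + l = 2*a^2 + a*(-2*l - 6) + 6*l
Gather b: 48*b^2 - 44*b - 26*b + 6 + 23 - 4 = 48*b^2 - 70*b + 25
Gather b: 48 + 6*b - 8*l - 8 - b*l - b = b*(5 - l) - 8*l + 40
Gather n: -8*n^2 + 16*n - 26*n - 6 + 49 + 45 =-8*n^2 - 10*n + 88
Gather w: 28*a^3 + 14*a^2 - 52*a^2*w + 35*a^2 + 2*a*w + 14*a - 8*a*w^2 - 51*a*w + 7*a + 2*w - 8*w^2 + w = 28*a^3 + 49*a^2 + 21*a + w^2*(-8*a - 8) + w*(-52*a^2 - 49*a + 3)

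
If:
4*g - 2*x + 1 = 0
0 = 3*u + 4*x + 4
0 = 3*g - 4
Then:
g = 4/3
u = -50/9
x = 19/6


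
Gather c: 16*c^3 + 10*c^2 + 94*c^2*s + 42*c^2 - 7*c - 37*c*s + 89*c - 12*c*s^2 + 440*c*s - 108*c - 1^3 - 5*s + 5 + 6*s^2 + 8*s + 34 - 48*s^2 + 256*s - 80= 16*c^3 + c^2*(94*s + 52) + c*(-12*s^2 + 403*s - 26) - 42*s^2 + 259*s - 42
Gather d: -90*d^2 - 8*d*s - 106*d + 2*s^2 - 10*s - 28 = -90*d^2 + d*(-8*s - 106) + 2*s^2 - 10*s - 28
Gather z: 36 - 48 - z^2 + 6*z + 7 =-z^2 + 6*z - 5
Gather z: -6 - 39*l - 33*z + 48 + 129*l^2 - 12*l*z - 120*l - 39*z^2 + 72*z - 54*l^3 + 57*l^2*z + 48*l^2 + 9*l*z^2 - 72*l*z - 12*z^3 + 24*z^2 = -54*l^3 + 177*l^2 - 159*l - 12*z^3 + z^2*(9*l - 15) + z*(57*l^2 - 84*l + 39) + 42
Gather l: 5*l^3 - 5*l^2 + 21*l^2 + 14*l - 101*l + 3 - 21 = 5*l^3 + 16*l^2 - 87*l - 18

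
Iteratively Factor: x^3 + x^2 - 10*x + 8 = (x - 2)*(x^2 + 3*x - 4) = (x - 2)*(x - 1)*(x + 4)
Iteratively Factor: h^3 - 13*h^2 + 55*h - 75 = (h - 5)*(h^2 - 8*h + 15) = (h - 5)^2*(h - 3)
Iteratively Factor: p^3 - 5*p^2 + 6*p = (p - 2)*(p^2 - 3*p) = p*(p - 2)*(p - 3)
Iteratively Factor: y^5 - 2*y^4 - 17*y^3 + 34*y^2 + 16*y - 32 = (y - 2)*(y^4 - 17*y^2 + 16) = (y - 2)*(y + 4)*(y^3 - 4*y^2 - y + 4) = (y - 2)*(y + 1)*(y + 4)*(y^2 - 5*y + 4) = (y - 2)*(y - 1)*(y + 1)*(y + 4)*(y - 4)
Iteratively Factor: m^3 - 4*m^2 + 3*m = (m - 1)*(m^2 - 3*m) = m*(m - 1)*(m - 3)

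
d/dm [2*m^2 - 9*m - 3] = 4*m - 9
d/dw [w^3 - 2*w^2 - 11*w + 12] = 3*w^2 - 4*w - 11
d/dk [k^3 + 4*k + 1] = 3*k^2 + 4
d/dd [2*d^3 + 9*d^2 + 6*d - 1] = 6*d^2 + 18*d + 6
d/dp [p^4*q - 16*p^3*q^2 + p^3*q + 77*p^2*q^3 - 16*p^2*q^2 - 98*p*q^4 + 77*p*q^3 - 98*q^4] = q*(4*p^3 - 48*p^2*q + 3*p^2 + 154*p*q^2 - 32*p*q - 98*q^3 + 77*q^2)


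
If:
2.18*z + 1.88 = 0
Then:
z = -0.86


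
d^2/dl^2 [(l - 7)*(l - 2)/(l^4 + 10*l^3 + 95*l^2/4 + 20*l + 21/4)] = 8*(48*l^8 - 384*l^7 - 8060*l^6 - 21780*l^5 + 77712*l^4 + 376215*l^3 + 545769*l^2 + 337785*l + 77231)/(64*l^12 + 1920*l^11 + 23760*l^10 + 159040*l^9 + 642108*l^8 + 1669560*l^7 + 2906855*l^6 + 3453120*l^5 + 2801067*l^4 + 1522520*l^3 + 528885*l^2 + 105840*l + 9261)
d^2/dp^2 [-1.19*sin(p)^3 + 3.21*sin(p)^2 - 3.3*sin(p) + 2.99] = 4.1925*sin(p) - 2.6775*sin(3*p) + 6.42*cos(2*p)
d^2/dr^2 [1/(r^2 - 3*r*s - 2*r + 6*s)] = 2*(-r^2 + 3*r*s + 2*r - 6*s + (-2*r + 3*s + 2)^2)/(r^2 - 3*r*s - 2*r + 6*s)^3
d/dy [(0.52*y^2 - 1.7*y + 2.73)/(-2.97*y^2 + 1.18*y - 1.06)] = (-4.4354*y^2 + 15.1138*y - 1.4194)/(8.8209*y^4 - 7.0092*y^3 + 7.6888*y^2 - 2.5016*y + 1.1236)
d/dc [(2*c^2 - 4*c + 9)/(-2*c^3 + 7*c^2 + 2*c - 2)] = 2*(2*c^4 - 8*c^3 + 43*c^2 - 67*c - 5)/(4*c^6 - 28*c^5 + 41*c^4 + 36*c^3 - 24*c^2 - 8*c + 4)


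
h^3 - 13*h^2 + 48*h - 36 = (h - 6)^2*(h - 1)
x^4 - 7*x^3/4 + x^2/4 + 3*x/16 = x*(x - 3/2)*(x - 1/2)*(x + 1/4)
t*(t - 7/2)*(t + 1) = t^3 - 5*t^2/2 - 7*t/2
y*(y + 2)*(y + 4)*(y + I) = y^4 + 6*y^3 + I*y^3 + 8*y^2 + 6*I*y^2 + 8*I*y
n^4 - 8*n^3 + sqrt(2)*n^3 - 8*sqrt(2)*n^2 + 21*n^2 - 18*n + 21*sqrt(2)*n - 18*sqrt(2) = (n - 3)^2*(n - 2)*(n + sqrt(2))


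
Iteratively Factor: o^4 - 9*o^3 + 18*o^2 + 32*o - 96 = (o - 4)*(o^3 - 5*o^2 - 2*o + 24) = (o - 4)*(o + 2)*(o^2 - 7*o + 12) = (o - 4)*(o - 3)*(o + 2)*(o - 4)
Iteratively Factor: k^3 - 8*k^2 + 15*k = (k)*(k^2 - 8*k + 15) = k*(k - 5)*(k - 3)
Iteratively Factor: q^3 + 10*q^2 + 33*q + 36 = (q + 3)*(q^2 + 7*q + 12) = (q + 3)*(q + 4)*(q + 3)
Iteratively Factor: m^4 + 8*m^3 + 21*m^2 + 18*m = (m + 2)*(m^3 + 6*m^2 + 9*m) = (m + 2)*(m + 3)*(m^2 + 3*m) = m*(m + 2)*(m + 3)*(m + 3)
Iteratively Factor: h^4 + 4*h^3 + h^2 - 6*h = (h + 3)*(h^3 + h^2 - 2*h) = (h - 1)*(h + 3)*(h^2 + 2*h) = h*(h - 1)*(h + 3)*(h + 2)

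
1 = 1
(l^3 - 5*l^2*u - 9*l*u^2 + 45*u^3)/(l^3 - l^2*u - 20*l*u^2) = (l^2 - 9*u^2)/(l*(l + 4*u))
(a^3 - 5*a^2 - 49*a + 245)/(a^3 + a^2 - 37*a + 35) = (a - 7)/(a - 1)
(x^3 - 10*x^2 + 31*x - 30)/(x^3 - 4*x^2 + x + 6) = (x - 5)/(x + 1)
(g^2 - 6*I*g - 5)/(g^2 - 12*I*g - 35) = (g - I)/(g - 7*I)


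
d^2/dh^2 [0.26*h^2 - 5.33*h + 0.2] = 0.520000000000000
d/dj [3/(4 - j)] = 3/(j - 4)^2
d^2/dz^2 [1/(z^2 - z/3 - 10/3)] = 6*(9*z^2 - 3*z - (6*z - 1)^2 - 30)/(-3*z^2 + z + 10)^3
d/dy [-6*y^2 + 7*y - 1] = 7 - 12*y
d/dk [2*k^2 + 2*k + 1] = 4*k + 2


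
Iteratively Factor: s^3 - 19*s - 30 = (s - 5)*(s^2 + 5*s + 6) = (s - 5)*(s + 3)*(s + 2)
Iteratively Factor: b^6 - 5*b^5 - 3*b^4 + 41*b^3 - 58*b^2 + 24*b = (b - 1)*(b^5 - 4*b^4 - 7*b^3 + 34*b^2 - 24*b) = (b - 1)^2*(b^4 - 3*b^3 - 10*b^2 + 24*b) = (b - 4)*(b - 1)^2*(b^3 + b^2 - 6*b) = (b - 4)*(b - 1)^2*(b + 3)*(b^2 - 2*b) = b*(b - 4)*(b - 1)^2*(b + 3)*(b - 2)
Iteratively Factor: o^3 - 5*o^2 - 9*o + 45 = (o - 3)*(o^2 - 2*o - 15) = (o - 3)*(o + 3)*(o - 5)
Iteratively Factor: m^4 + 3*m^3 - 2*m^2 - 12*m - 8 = (m + 2)*(m^3 + m^2 - 4*m - 4) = (m + 2)^2*(m^2 - m - 2) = (m + 1)*(m + 2)^2*(m - 2)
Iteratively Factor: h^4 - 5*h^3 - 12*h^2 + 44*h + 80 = (h + 2)*(h^3 - 7*h^2 + 2*h + 40) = (h - 5)*(h + 2)*(h^2 - 2*h - 8) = (h - 5)*(h + 2)^2*(h - 4)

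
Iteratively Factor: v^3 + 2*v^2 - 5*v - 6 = (v + 3)*(v^2 - v - 2) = (v - 2)*(v + 3)*(v + 1)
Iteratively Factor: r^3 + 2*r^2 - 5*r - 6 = (r + 3)*(r^2 - r - 2) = (r + 1)*(r + 3)*(r - 2)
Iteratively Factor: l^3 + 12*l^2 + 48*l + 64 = (l + 4)*(l^2 + 8*l + 16) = (l + 4)^2*(l + 4)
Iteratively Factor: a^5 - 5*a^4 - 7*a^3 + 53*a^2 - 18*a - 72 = (a - 2)*(a^4 - 3*a^3 - 13*a^2 + 27*a + 36) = (a - 2)*(a + 1)*(a^3 - 4*a^2 - 9*a + 36) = (a - 2)*(a + 1)*(a + 3)*(a^2 - 7*a + 12) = (a - 3)*(a - 2)*(a + 1)*(a + 3)*(a - 4)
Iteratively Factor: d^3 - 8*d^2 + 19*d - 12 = (d - 4)*(d^2 - 4*d + 3) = (d - 4)*(d - 1)*(d - 3)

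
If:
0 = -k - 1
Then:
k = -1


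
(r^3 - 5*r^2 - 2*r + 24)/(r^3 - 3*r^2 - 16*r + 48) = (r + 2)/(r + 4)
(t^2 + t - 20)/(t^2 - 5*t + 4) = (t + 5)/(t - 1)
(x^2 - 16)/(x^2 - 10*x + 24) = (x + 4)/(x - 6)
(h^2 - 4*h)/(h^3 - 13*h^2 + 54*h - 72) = h/(h^2 - 9*h + 18)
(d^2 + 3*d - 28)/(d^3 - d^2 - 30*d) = (-d^2 - 3*d + 28)/(d*(-d^2 + d + 30))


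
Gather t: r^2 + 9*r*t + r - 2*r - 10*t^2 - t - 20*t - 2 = r^2 - r - 10*t^2 + t*(9*r - 21) - 2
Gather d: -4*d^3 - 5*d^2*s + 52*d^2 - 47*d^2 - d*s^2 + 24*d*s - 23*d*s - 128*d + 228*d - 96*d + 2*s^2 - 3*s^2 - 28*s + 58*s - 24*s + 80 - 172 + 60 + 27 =-4*d^3 + d^2*(5 - 5*s) + d*(-s^2 + s + 4) - s^2 + 6*s - 5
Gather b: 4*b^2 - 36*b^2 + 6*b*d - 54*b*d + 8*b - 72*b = -32*b^2 + b*(-48*d - 64)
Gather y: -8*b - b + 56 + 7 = 63 - 9*b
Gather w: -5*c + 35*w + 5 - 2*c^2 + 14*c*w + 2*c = -2*c^2 - 3*c + w*(14*c + 35) + 5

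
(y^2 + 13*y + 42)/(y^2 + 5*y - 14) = (y + 6)/(y - 2)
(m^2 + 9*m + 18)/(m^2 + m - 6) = (m + 6)/(m - 2)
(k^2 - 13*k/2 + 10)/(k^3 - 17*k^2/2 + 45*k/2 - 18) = (2*k - 5)/(2*k^2 - 9*k + 9)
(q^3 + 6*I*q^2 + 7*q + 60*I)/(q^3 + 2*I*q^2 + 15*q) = (q + 4*I)/q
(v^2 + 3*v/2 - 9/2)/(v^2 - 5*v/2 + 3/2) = (v + 3)/(v - 1)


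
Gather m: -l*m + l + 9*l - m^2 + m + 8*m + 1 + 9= 10*l - m^2 + m*(9 - l) + 10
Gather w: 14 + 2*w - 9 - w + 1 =w + 6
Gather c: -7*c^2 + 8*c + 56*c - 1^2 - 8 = -7*c^2 + 64*c - 9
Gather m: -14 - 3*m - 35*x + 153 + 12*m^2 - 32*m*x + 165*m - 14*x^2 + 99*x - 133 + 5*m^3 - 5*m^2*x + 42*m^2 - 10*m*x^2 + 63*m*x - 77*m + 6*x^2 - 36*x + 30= 5*m^3 + m^2*(54 - 5*x) + m*(-10*x^2 + 31*x + 85) - 8*x^2 + 28*x + 36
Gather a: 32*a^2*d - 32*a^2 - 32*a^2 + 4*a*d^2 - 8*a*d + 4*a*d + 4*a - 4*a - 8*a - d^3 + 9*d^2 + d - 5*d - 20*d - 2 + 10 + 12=a^2*(32*d - 64) + a*(4*d^2 - 4*d - 8) - d^3 + 9*d^2 - 24*d + 20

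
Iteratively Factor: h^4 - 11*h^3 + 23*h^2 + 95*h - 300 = (h - 4)*(h^3 - 7*h^2 - 5*h + 75) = (h - 5)*(h - 4)*(h^2 - 2*h - 15) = (h - 5)*(h - 4)*(h + 3)*(h - 5)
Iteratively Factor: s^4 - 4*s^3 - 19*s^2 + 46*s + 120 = (s - 4)*(s^3 - 19*s - 30) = (s - 5)*(s - 4)*(s^2 + 5*s + 6) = (s - 5)*(s - 4)*(s + 3)*(s + 2)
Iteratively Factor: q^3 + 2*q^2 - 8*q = (q + 4)*(q^2 - 2*q) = (q - 2)*(q + 4)*(q)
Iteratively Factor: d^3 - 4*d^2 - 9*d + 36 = (d - 3)*(d^2 - d - 12) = (d - 3)*(d + 3)*(d - 4)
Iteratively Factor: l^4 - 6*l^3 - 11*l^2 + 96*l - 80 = (l - 4)*(l^3 - 2*l^2 - 19*l + 20) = (l - 4)*(l + 4)*(l^2 - 6*l + 5) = (l - 4)*(l - 1)*(l + 4)*(l - 5)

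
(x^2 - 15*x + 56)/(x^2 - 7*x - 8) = (x - 7)/(x + 1)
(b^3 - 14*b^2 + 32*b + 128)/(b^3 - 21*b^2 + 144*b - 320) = (b + 2)/(b - 5)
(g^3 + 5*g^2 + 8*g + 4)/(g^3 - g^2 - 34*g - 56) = (g^2 + 3*g + 2)/(g^2 - 3*g - 28)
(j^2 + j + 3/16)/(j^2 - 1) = (j^2 + j + 3/16)/(j^2 - 1)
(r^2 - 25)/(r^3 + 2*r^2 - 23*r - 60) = (r + 5)/(r^2 + 7*r + 12)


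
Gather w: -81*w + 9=9 - 81*w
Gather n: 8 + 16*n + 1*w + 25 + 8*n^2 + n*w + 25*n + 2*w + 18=8*n^2 + n*(w + 41) + 3*w + 51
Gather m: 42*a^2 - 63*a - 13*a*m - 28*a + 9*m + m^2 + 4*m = 42*a^2 - 91*a + m^2 + m*(13 - 13*a)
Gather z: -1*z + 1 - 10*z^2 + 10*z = -10*z^2 + 9*z + 1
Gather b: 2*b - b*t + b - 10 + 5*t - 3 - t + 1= b*(3 - t) + 4*t - 12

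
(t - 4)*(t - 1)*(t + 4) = t^3 - t^2 - 16*t + 16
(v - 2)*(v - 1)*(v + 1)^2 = v^4 - v^3 - 3*v^2 + v + 2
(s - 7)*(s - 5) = s^2 - 12*s + 35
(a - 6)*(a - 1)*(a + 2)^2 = a^4 - 3*a^3 - 18*a^2 - 4*a + 24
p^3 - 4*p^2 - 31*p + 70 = (p - 7)*(p - 2)*(p + 5)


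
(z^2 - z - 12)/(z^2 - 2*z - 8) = (z + 3)/(z + 2)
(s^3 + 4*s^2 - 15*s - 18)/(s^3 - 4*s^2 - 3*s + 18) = (s^2 + 7*s + 6)/(s^2 - s - 6)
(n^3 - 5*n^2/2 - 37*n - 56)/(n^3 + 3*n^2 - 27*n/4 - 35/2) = 2*(n - 8)/(2*n - 5)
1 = 1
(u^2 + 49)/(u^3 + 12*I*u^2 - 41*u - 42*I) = (u - 7*I)/(u^2 + 5*I*u - 6)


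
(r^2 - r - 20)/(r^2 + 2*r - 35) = (r + 4)/(r + 7)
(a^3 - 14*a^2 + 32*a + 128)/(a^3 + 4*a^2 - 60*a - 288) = (a^2 - 6*a - 16)/(a^2 + 12*a + 36)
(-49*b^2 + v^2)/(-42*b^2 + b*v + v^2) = (-7*b + v)/(-6*b + v)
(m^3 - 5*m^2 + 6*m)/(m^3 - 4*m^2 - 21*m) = (-m^2 + 5*m - 6)/(-m^2 + 4*m + 21)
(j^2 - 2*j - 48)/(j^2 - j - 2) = (-j^2 + 2*j + 48)/(-j^2 + j + 2)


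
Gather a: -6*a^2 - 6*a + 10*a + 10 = -6*a^2 + 4*a + 10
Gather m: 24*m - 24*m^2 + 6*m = -24*m^2 + 30*m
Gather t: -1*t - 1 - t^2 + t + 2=1 - t^2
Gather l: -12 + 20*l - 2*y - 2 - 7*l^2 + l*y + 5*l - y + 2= -7*l^2 + l*(y + 25) - 3*y - 12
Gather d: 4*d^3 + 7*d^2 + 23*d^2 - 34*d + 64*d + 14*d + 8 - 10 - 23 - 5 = 4*d^3 + 30*d^2 + 44*d - 30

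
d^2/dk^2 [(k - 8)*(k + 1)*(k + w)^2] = 12*k^2 + 12*k*w - 42*k + 2*w^2 - 28*w - 16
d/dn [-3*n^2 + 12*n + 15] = 12 - 6*n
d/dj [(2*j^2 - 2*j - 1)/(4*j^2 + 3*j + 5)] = 7*(2*j^2 + 4*j - 1)/(16*j^4 + 24*j^3 + 49*j^2 + 30*j + 25)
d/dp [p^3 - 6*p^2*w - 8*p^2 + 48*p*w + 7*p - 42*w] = 3*p^2 - 12*p*w - 16*p + 48*w + 7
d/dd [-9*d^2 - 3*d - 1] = -18*d - 3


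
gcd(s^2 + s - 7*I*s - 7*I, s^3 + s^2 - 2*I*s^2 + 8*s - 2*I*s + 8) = s + 1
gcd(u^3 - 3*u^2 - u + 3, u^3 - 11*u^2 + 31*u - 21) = u^2 - 4*u + 3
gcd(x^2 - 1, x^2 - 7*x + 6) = x - 1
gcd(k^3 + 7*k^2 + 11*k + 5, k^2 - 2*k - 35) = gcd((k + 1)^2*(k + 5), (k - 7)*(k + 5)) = k + 5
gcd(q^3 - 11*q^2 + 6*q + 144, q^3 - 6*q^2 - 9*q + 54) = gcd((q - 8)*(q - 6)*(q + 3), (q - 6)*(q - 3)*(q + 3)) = q^2 - 3*q - 18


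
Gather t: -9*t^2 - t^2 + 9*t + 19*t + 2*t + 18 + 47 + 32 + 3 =-10*t^2 + 30*t + 100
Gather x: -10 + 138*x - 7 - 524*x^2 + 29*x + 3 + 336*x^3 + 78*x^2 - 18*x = 336*x^3 - 446*x^2 + 149*x - 14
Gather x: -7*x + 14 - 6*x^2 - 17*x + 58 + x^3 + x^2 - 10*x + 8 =x^3 - 5*x^2 - 34*x + 80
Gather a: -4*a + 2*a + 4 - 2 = 2 - 2*a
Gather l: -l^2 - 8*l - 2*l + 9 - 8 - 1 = -l^2 - 10*l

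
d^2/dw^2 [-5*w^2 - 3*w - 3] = -10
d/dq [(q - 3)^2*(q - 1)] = (q - 3)*(3*q - 5)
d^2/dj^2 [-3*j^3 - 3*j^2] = -18*j - 6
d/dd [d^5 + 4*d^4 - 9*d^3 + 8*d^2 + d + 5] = 5*d^4 + 16*d^3 - 27*d^2 + 16*d + 1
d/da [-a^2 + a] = 1 - 2*a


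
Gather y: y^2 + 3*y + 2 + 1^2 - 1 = y^2 + 3*y + 2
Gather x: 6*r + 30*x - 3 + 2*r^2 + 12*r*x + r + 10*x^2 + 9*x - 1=2*r^2 + 7*r + 10*x^2 + x*(12*r + 39) - 4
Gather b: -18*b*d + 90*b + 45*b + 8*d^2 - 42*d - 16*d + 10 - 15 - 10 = b*(135 - 18*d) + 8*d^2 - 58*d - 15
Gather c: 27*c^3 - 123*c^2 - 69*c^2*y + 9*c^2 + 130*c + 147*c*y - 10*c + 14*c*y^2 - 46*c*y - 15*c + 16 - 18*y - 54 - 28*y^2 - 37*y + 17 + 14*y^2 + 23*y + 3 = 27*c^3 + c^2*(-69*y - 114) + c*(14*y^2 + 101*y + 105) - 14*y^2 - 32*y - 18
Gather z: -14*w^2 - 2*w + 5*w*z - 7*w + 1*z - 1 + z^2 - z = -14*w^2 + 5*w*z - 9*w + z^2 - 1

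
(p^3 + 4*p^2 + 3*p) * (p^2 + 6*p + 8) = p^5 + 10*p^4 + 35*p^3 + 50*p^2 + 24*p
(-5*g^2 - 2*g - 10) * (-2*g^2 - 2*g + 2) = 10*g^4 + 14*g^3 + 14*g^2 + 16*g - 20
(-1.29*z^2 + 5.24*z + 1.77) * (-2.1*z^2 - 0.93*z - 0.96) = 2.709*z^4 - 9.8043*z^3 - 7.3518*z^2 - 6.6765*z - 1.6992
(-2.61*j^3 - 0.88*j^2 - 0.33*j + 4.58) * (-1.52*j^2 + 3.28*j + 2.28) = 3.9672*j^5 - 7.2232*j^4 - 8.3356*j^3 - 10.0504*j^2 + 14.27*j + 10.4424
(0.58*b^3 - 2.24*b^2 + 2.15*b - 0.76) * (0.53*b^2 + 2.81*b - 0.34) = 0.3074*b^5 + 0.4426*b^4 - 5.3521*b^3 + 6.4003*b^2 - 2.8666*b + 0.2584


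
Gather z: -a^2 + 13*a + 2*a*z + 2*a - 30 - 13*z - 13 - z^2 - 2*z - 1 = -a^2 + 15*a - z^2 + z*(2*a - 15) - 44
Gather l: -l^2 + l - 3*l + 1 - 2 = -l^2 - 2*l - 1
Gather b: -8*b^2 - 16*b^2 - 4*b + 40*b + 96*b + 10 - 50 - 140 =-24*b^2 + 132*b - 180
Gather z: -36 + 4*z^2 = 4*z^2 - 36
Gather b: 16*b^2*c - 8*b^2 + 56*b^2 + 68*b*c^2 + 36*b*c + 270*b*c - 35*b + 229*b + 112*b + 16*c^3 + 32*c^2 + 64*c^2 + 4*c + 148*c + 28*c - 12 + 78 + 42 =b^2*(16*c + 48) + b*(68*c^2 + 306*c + 306) + 16*c^3 + 96*c^2 + 180*c + 108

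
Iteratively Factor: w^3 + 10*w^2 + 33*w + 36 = (w + 4)*(w^2 + 6*w + 9) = (w + 3)*(w + 4)*(w + 3)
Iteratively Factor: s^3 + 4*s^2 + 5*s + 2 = (s + 1)*(s^2 + 3*s + 2) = (s + 1)^2*(s + 2)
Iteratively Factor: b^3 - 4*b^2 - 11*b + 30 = (b + 3)*(b^2 - 7*b + 10) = (b - 2)*(b + 3)*(b - 5)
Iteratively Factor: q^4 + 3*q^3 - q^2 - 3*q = (q + 1)*(q^3 + 2*q^2 - 3*q) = (q + 1)*(q + 3)*(q^2 - q) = (q - 1)*(q + 1)*(q + 3)*(q)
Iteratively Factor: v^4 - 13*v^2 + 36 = (v + 2)*(v^3 - 2*v^2 - 9*v + 18) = (v - 2)*(v + 2)*(v^2 - 9) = (v - 3)*(v - 2)*(v + 2)*(v + 3)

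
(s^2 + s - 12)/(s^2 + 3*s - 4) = (s - 3)/(s - 1)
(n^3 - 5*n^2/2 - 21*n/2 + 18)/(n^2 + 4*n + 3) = (n^2 - 11*n/2 + 6)/(n + 1)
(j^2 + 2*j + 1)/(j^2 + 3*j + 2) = (j + 1)/(j + 2)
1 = 1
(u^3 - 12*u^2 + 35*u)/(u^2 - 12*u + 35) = u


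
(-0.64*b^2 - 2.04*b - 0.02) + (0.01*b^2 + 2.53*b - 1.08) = -0.63*b^2 + 0.49*b - 1.1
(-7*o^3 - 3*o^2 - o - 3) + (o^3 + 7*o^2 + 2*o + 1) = -6*o^3 + 4*o^2 + o - 2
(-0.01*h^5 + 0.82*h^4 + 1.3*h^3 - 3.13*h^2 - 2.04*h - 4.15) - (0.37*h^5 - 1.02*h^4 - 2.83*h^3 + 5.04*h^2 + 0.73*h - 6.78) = -0.38*h^5 + 1.84*h^4 + 4.13*h^3 - 8.17*h^2 - 2.77*h + 2.63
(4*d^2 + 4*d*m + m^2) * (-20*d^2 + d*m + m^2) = -80*d^4 - 76*d^3*m - 12*d^2*m^2 + 5*d*m^3 + m^4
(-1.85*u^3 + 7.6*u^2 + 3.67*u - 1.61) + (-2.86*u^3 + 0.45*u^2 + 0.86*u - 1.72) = -4.71*u^3 + 8.05*u^2 + 4.53*u - 3.33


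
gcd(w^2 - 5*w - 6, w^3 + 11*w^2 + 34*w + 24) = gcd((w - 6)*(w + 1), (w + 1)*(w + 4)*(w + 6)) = w + 1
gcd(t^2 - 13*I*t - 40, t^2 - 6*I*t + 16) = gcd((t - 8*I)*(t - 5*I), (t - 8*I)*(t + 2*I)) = t - 8*I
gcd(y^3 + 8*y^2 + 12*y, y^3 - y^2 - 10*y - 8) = y + 2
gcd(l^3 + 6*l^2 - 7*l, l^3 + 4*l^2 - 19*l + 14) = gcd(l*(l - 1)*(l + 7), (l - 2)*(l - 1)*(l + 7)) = l^2 + 6*l - 7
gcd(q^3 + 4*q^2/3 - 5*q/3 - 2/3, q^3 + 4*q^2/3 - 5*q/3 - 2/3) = q^3 + 4*q^2/3 - 5*q/3 - 2/3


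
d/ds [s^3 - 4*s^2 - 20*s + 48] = 3*s^2 - 8*s - 20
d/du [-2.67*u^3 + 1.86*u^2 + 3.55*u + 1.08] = -8.01*u^2 + 3.72*u + 3.55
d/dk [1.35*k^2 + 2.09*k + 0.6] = 2.7*k + 2.09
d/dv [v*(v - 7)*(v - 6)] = 3*v^2 - 26*v + 42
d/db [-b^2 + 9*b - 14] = 9 - 2*b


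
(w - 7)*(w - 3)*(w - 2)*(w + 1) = w^4 - 11*w^3 + 29*w^2 - w - 42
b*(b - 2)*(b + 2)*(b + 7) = b^4 + 7*b^3 - 4*b^2 - 28*b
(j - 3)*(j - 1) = j^2 - 4*j + 3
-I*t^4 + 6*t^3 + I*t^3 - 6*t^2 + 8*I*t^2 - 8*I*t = t*(t + 2*I)*(t + 4*I)*(-I*t + I)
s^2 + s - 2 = (s - 1)*(s + 2)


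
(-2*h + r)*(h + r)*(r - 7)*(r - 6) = -2*h^2*r^2 + 26*h^2*r - 84*h^2 - h*r^3 + 13*h*r^2 - 42*h*r + r^4 - 13*r^3 + 42*r^2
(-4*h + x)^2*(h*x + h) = 16*h^3*x + 16*h^3 - 8*h^2*x^2 - 8*h^2*x + h*x^3 + h*x^2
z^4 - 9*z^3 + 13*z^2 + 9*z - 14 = (z - 7)*(z - 2)*(z - 1)*(z + 1)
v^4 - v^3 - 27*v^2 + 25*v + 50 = (v - 5)*(v - 2)*(v + 1)*(v + 5)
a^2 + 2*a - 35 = (a - 5)*(a + 7)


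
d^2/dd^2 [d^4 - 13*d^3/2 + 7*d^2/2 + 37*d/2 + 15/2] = 12*d^2 - 39*d + 7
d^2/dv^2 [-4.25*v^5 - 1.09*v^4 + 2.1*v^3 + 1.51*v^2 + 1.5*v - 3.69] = -85.0*v^3 - 13.08*v^2 + 12.6*v + 3.02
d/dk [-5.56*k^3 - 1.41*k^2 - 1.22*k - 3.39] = -16.68*k^2 - 2.82*k - 1.22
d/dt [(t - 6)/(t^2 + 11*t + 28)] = (t^2 + 11*t - (t - 6)*(2*t + 11) + 28)/(t^2 + 11*t + 28)^2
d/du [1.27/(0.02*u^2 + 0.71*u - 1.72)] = (-0.0508*u - 0.9017)/(0.02*u^2 + 0.71*u - 1.72)^2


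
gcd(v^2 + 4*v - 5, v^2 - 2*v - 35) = v + 5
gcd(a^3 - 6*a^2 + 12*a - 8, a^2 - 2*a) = a - 2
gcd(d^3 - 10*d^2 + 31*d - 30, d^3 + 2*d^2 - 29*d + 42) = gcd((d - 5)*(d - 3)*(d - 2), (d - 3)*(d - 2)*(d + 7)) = d^2 - 5*d + 6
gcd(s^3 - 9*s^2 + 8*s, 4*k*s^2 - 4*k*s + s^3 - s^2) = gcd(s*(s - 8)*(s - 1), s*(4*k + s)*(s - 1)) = s^2 - s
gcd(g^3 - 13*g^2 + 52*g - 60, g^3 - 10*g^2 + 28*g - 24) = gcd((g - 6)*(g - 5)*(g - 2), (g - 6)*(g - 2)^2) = g^2 - 8*g + 12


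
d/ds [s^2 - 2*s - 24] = 2*s - 2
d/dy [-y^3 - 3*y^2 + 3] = 3*y*(-y - 2)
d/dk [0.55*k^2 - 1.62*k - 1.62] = 1.1*k - 1.62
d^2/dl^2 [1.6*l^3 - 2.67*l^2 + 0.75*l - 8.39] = 9.6*l - 5.34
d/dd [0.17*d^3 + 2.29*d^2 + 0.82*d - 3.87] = 0.51*d^2 + 4.58*d + 0.82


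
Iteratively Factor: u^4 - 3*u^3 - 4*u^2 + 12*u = (u + 2)*(u^3 - 5*u^2 + 6*u) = (u - 3)*(u + 2)*(u^2 - 2*u) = (u - 3)*(u - 2)*(u + 2)*(u)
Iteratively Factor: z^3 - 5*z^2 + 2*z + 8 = (z - 4)*(z^2 - z - 2) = (z - 4)*(z + 1)*(z - 2)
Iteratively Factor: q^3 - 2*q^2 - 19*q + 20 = (q - 5)*(q^2 + 3*q - 4) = (q - 5)*(q - 1)*(q + 4)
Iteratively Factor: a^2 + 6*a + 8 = (a + 2)*(a + 4)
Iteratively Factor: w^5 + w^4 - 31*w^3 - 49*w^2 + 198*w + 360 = (w + 3)*(w^4 - 2*w^3 - 25*w^2 + 26*w + 120) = (w - 5)*(w + 3)*(w^3 + 3*w^2 - 10*w - 24) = (w - 5)*(w + 3)*(w + 4)*(w^2 - w - 6) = (w - 5)*(w - 3)*(w + 3)*(w + 4)*(w + 2)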